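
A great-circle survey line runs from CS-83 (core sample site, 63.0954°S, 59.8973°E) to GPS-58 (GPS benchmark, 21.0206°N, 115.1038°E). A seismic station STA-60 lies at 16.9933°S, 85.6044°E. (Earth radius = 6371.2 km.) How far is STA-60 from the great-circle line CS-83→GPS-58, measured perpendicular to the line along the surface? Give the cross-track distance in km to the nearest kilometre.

δ₁₃ = central angle CS-83→STA-60 = 0.862497 rad  (haversine)
θ₁₃ = bearing CS-83→STA-60 = 33.108°,  θ₁₂ = bearing CS-83→GPS-58 = 50.260°
dₓₜ = R·arcsin(sin δ₁₃ · sin(θ₁₃ − θ₁₂)) = 6371.2·arcsin(0.75947·sin(-17.153°)) = -1439.252 km
|dₓₜ| = 1439.252 km

1439 km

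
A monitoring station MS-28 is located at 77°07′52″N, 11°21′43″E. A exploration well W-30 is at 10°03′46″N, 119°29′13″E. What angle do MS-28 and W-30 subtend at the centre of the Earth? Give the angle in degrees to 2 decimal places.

84.14°

MS-28: φ = +77.13111°, λ = +11.36194°
W-30: φ = +10.06278°, λ = +119.48694°
Δφ = -67.0683°,  Δλ = 108.1250°
a = sin²(Δφ/2) + cos φ₁ cos φ₂ sin²(Δλ/2) = 0.448941
c = 2·arcsin(√a) = 1.468500 rad = 84.1389°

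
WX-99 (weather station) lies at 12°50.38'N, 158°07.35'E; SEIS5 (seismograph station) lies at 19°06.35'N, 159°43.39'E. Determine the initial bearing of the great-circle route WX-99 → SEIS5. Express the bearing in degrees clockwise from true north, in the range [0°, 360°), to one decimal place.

13.6°

WX-99: φ = +12.83967°, λ = +158.12250°
SEIS5: φ = +19.10583°, λ = +159.72317°
Δλ = 1.6007°
y = sin Δλ · cos φ₂ = 0.026395
x = cos φ₁ sin φ₂ − sin φ₁ cos φ₂ cos Δλ = 0.109229
θ = atan2(y, x) = 13.5848° → 13.5848° (mod 360°)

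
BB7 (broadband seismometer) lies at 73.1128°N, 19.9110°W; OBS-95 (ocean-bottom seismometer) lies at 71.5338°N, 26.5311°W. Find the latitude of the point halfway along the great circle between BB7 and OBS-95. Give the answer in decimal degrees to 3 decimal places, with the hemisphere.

Bx = cos φ₂ cos Δλ = 0.314633,  By = cos φ₂ sin Δλ = -0.036516
φₘ = atan2(sin φ₁ + sin φ₂, √((cos φ₁ + Bx)² + By²)) = 72.35091°
λₘ = λ₁ + atan2(By, cos φ₁ + Bx) = -23.36434°

72.351°N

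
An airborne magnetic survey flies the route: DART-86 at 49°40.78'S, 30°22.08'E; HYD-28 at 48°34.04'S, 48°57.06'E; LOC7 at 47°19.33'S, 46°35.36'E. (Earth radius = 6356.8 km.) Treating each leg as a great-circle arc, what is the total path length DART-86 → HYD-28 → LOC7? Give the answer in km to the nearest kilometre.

1575 km

DART-86: φ = -49.67967°, λ = +30.36800°
HYD-28: φ = -48.56733°, λ = +48.95100°
LOC7: φ = -47.32217°, λ = +46.58933°
DART-86→HYD-28: c = 0.212592 rad, d = 1351.41 km
HYD-28→LOC7: c = 0.035134 rad, d = 223.34 km
Total = 1351.41 + 223.34 = 1574.75 km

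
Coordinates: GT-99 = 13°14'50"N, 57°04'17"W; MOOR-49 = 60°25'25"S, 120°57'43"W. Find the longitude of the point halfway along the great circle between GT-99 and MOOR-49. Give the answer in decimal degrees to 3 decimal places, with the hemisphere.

GT-99: φ = +13.24722°, λ = -57.07139°
MOOR-49: φ = -60.42361°, λ = -120.96194°
Bx = cos φ₂ cos Δλ = 0.217220,  By = cos φ₂ sin Δλ = -0.443216
φₘ = atan2(sin φ₁ + sin φ₂, √((cos φ₁ + Bx)² + By²)) = -26.75704°
λₘ = λ₁ + atan2(By, cos φ₁ + Bx) = -77.48964°

77.490°W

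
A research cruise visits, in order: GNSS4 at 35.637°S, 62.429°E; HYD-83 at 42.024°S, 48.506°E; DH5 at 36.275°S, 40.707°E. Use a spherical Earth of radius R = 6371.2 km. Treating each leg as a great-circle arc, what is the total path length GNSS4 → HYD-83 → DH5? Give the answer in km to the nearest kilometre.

2324 km

GNSS4→HYD-83: c = 0.219276 rad, d = 1397.05 km
HYD-83→DH5: c = 0.145520 rad, d = 927.13 km
Total = 1397.05 + 927.13 = 2324.19 km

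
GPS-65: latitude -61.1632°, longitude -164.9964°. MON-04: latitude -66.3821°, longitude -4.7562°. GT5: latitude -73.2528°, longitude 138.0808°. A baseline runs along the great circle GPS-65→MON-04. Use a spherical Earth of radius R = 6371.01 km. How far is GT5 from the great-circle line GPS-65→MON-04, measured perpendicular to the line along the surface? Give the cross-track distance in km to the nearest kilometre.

1900 km

δ₁₃ = central angle GPS-65→GT5 = 0.416050 rad  (haversine)
θ₁₃ = bearing GPS-65→GT5 = 216.686°,  θ₁₂ = bearing GPS-65→MON-04 = 170.051°
dₓₜ = R·arcsin(sin δ₁₃ · sin(θ₁₃ − θ₁₂)) = 6371.01·arcsin(0.40415·sin(46.634°)) = 1899.917 km
|dₓₜ| = 1899.917 km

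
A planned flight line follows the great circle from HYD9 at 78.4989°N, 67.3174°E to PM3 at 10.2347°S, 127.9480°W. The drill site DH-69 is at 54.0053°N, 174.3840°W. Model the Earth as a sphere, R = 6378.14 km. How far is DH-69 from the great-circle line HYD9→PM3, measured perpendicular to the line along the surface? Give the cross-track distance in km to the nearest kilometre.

2460 km

δ₁₃ = central angle HYD9→DH-69 = 0.741770 rad  (haversine)
θ₁₃ = bearing HYD9→DH-69 = 49.992°,  θ₁₂ = bearing HYD9→PM3 = 16.148°
dₓₜ = R·arcsin(sin δ₁₃ · sin(θ₁₃ − θ₁₂)) = 6378.14·arcsin(0.67559·sin(33.844°)) = 2460.415 km
|dₓₜ| = 2460.415 km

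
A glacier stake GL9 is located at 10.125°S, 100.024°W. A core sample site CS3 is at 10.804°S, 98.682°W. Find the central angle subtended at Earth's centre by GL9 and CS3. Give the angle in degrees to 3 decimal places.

1.484°

Δφ = -0.6790°,  Δλ = 1.3420°
a = sin²(Δφ/2) + cos φ₁ cos φ₂ sin²(Δλ/2) = 0.000168
c = 2·arcsin(√a) = 0.025903 rad = 1.4841°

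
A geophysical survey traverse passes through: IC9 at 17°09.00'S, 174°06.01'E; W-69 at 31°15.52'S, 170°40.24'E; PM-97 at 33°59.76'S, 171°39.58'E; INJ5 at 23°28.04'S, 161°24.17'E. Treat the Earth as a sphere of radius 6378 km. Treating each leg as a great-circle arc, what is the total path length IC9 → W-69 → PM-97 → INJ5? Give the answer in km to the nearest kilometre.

3466 km

IC9: φ = -17.15000°, λ = +174.10017°
W-69: φ = -31.25867°, λ = +170.67067°
PM-97: φ = -33.99600°, λ = +171.65967°
INJ5: φ = -23.46733°, λ = +161.40283°
IC9→W-69: c = 0.252174 rad, d = 1608.36 km
W-69→PM-97: c = 0.049937 rad, d = 318.50 km
PM-97→INJ5: c = 0.241374 rad, d = 1539.49 km
Total = 1608.36 + 318.50 + 1539.49 = 3466.35 km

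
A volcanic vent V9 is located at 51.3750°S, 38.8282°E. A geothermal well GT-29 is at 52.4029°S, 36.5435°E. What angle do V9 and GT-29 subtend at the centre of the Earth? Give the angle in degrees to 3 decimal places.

Δφ = -1.0279°,  Δλ = -2.2847°
a = sin²(Δφ/2) + cos φ₁ cos φ₂ sin²(Δλ/2) = 0.000232
c = 2·arcsin(√a) = 0.030453 rad = 1.7448°

1.745°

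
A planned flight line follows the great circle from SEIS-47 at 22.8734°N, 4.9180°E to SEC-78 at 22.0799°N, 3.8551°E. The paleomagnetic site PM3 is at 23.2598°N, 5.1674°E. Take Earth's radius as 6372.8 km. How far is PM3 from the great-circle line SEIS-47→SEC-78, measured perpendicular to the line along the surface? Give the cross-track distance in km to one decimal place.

δ₁₃ = central angle SEIS-47→PM3 = 0.007843 rad  (haversine)
θ₁₃ = bearing SEIS-47→PM3 = 30.655°,  θ₁₂ = bearing SEIS-47→SEC-78 = 231.269°
dₓₜ = R·arcsin(sin δ₁₃ · sin(θ₁₃ − θ₁₂)) = 6372.8·arcsin(0.00784·sin(-200.614°)) = 17.598 km
|dₓₜ| = 17.598 km

17.6 km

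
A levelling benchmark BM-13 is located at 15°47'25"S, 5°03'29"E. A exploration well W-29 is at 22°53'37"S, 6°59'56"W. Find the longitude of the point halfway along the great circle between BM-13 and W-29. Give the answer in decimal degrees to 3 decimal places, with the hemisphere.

0.839°W

BM-13: φ = -15.79028°, λ = +5.05806°
W-29: φ = -22.89361°, λ = -6.99889°
Bx = cos φ₂ cos Δλ = 0.900907,  By = cos φ₂ sin Δλ = -0.192430
φₘ = atan2(sin φ₁ + sin φ₂, √((cos φ₁ + Bx)² + By²)) = -19.44141°
λₘ = λ₁ + atan2(By, cos φ₁ + Bx) = -0.83859°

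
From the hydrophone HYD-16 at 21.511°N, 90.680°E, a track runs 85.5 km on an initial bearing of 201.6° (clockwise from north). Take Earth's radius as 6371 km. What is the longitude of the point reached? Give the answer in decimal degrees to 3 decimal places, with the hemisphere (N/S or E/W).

δ = d/R = 85.5/6371 = 0.013420 rad
φ₂ = arcsin(sin φ₁ cos δ + cos φ₁ sin δ cos θ)
   = arcsin(0.36668·0.99991 + 0.93035·0.01342·-0.92978) = 20.79580°
λ₂ = λ₁ + atan2(sin θ sin δ cos φ₁, cos δ − sin φ₁ sin φ₂) = 90.37722°

90.377°E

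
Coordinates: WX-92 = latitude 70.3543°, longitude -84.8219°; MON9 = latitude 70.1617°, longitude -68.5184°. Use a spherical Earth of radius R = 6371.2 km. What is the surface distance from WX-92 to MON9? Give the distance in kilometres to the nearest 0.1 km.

Δφ = -0.1926°,  Δλ = 16.3035°
a = sin²(Δφ/2) + cos φ₁ cos φ₂ sin²(Δλ/2) = 0.002297
c = 2·arcsin(√a) = 0.095887 rad = 5.4939°
d = R·c = 6371.2 × 0.095887 = 610.9 km

610.9 km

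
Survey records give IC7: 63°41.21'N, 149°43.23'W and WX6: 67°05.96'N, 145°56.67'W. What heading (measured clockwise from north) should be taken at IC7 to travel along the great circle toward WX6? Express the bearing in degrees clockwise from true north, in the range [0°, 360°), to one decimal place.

IC7: φ = +63.68683°, λ = -149.72050°
WX6: φ = +67.09933°, λ = -145.94450°
Δλ = 3.7760°
y = sin Δλ · cos φ₂ = 0.025627
x = cos φ₁ sin φ₂ − sin φ₁ cos φ₂ cos Δλ = 0.060281
θ = atan2(y, x) = 23.0313° → 23.0313° (mod 360°)

23.0°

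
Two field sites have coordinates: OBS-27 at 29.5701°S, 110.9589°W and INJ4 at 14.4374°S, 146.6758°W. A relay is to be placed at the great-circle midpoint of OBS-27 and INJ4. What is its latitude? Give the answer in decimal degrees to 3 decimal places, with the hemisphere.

23.001°S

Bx = cos φ₂ cos Δλ = 0.786272,  By = cos φ₂ sin Δλ = -0.565345
φₘ = atan2(sin φ₁ + sin φ₂, √((cos φ₁ + Bx)² + By²)) = -23.00100°
λₘ = λ₁ + atan2(By, cos φ₁ + Bx) = -129.80814°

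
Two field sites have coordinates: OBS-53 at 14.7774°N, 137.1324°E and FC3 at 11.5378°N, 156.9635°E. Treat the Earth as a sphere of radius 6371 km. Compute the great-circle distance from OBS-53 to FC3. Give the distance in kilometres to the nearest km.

2176 km

Δφ = -3.2396°,  Δλ = 19.8311°
a = sin²(Δφ/2) + cos φ₁ cos φ₂ sin²(Δλ/2) = 0.028891
c = 2·arcsin(√a) = 0.341603 rad = 19.5724°
d = R·c = 6371 × 0.341603 = 2176.4 km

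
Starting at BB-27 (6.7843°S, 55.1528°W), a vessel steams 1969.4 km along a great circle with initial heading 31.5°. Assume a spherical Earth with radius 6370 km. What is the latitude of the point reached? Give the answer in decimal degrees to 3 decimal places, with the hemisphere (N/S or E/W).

8.342°N

δ = d/R = 1969.4/6370 = 0.309168 rad
φ₂ = arcsin(sin φ₁ cos δ + cos φ₁ sin δ cos θ)
   = arcsin(-0.11813·0.95259 + 0.99300·0.30427·0.85264) = 8.34203°
λ₂ = λ₁ + atan2(sin θ sin δ cos φ₁, cos δ − sin φ₁ sin φ₂) = -45.90651°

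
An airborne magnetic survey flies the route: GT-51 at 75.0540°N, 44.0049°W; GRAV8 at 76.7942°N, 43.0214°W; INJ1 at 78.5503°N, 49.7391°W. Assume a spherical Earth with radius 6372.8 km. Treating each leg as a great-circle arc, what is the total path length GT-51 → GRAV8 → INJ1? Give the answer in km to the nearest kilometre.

GT-51→GRAV8: c = 0.030657 rad, d = 195.37 km
GRAV8→INJ1: c = 0.039525 rad, d = 251.88 km
Total = 195.37 + 251.88 = 447.25 km

447 km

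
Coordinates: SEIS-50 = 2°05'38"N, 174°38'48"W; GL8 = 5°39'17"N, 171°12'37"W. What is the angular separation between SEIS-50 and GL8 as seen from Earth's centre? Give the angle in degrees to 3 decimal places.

SEIS-50: φ = +2.09389°, λ = -174.64667°
GL8: φ = +5.65472°, λ = -171.21028°
Δφ = 3.5608°,  Δλ = 3.4364°
a = sin²(Δφ/2) + cos φ₁ cos φ₂ sin²(Δλ/2) = 0.001859
c = 2·arcsin(√a) = 0.086267 rad = 4.9427°

4.943°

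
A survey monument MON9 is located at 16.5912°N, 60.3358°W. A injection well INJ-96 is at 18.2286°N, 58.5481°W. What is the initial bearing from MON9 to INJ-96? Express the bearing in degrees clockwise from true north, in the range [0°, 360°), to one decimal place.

45.9°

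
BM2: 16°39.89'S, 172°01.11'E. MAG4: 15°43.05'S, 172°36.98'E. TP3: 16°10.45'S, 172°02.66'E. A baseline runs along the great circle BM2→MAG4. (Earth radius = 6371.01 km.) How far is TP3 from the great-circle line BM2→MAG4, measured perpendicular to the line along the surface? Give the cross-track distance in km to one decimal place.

26.0 km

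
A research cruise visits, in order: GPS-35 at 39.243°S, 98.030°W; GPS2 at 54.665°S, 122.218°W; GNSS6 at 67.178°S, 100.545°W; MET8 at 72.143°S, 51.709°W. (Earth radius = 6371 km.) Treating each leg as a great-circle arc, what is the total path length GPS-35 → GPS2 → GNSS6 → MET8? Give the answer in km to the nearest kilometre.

GPS-35→GPS2: c = 0.390632 rad, d = 2488.71 km
GPS2→GNSS6: c = 0.282403 rad, d = 1799.19 km
GNSS6→MET8: c = 0.299117 rad, d = 1905.68 km
Total = 2488.71 + 1799.19 + 1905.68 = 6193.58 km

6194 km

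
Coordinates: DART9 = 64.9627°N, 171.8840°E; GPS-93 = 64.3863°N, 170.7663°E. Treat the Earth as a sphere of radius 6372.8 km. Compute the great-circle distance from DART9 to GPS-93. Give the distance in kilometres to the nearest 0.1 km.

83.3 km

Δφ = -0.5764°,  Δλ = -1.1177°
a = sin²(Δφ/2) + cos φ₁ cos φ₂ sin²(Δλ/2) = 0.000043
c = 2·arcsin(√a) = 0.013070 rad = 0.7489°
d = R·c = 6372.8 × 0.013070 = 83.3 km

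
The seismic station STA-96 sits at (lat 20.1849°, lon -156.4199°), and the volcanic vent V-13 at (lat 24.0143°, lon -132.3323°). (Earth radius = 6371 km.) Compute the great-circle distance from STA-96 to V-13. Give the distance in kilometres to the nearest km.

2515 km

Δφ = 3.8294°,  Δλ = 24.0876°
a = sin²(Δφ/2) + cos φ₁ cos φ₂ sin²(Δλ/2) = 0.038444
c = 2·arcsin(√a) = 0.394700 rad = 22.6146°
d = R·c = 6371 × 0.394700 = 2514.6 km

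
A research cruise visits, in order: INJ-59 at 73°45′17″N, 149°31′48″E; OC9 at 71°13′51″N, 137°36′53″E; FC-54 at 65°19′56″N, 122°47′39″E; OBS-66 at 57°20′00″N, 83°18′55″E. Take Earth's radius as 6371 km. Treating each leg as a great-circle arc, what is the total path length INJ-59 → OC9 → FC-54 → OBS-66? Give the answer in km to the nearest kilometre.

INJ-59: φ = +73.75472°, λ = +149.53000°
OC9: φ = +71.23083°, λ = +137.61472°
FC-54: φ = +65.33222°, λ = +122.79417°
OBS-66: φ = +57.33333°, λ = +83.31528°
INJ-59→OC9: c = 0.076300 rad, d = 486.11 km
OC9→FC-54: c = 0.139844 rad, d = 890.94 km
FC-54→OBS-66: c = 0.351440 rad, d = 2239.03 km
Total = 486.11 + 890.94 + 2239.03 = 3616.08 km

3616 km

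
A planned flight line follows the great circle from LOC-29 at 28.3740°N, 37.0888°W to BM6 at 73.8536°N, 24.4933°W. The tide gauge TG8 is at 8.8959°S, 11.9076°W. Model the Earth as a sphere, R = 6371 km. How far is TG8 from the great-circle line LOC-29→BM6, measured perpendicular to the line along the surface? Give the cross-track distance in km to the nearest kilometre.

3090 km

δ₁₃ = central angle LOC-29→TG8 = 0.776770 rad  (haversine)
θ₁₃ = bearing LOC-29→TG8 = 143.153°,  θ₁₂ = bearing LOC-29→BM6 = 4.840°
dₓₜ = R·arcsin(sin δ₁₃ · sin(θ₁₃ − θ₁₂)) = 6371·arcsin(0.70098·sin(138.313°)) = 3089.835 km
|dₓₜ| = 3089.835 km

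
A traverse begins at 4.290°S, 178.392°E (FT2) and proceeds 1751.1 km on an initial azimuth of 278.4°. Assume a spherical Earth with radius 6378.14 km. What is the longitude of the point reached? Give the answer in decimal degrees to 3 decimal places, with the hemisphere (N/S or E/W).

162.826°E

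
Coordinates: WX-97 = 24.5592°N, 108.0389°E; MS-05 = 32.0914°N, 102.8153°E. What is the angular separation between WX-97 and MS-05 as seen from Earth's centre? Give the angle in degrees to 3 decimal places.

8.821°

Δφ = 7.5322°,  Δλ = -5.2236°
a = sin²(Δφ/2) + cos φ₁ cos φ₂ sin²(Δλ/2) = 0.005914
c = 2·arcsin(√a) = 0.153962 rad = 8.8214°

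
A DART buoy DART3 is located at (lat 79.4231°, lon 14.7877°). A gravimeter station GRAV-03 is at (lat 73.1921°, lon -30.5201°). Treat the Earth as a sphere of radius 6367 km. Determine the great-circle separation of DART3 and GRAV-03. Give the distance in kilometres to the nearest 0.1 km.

Δφ = -6.2310°,  Δλ = -45.3078°
a = sin²(Δφ/2) + cos φ₁ cos φ₂ sin²(Δλ/2) = 0.010828
c = 2·arcsin(√a) = 0.208492 rad = 11.9457°
d = R·c = 6367 × 0.208492 = 1327.5 km

1327.5 km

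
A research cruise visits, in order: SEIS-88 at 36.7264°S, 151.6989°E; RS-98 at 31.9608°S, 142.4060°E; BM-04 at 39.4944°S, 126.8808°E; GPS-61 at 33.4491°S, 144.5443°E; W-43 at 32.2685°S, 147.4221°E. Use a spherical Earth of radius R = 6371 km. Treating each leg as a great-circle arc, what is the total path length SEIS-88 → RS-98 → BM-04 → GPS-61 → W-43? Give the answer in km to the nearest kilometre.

4645 km

SEIS-88→RS-98: c = 0.157526 rad, d = 1003.60 km
RS-98→BM-04: c = 0.255727 rad, d = 1629.23 km
BM-04→GPS-61: c = 0.268826 rad, d = 1712.69 km
GPS-61→W-43: c = 0.046951 rad, d = 299.13 km
Total = 1003.60 + 1629.23 + 1712.69 + 299.13 = 4644.65 km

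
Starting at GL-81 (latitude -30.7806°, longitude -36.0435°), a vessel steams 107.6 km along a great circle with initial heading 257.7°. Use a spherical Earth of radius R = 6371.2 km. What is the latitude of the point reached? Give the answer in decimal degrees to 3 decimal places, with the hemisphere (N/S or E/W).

30.982°S

δ = d/R = 107.6/6371.2 = 0.016888 rad
φ₂ = arcsin(sin φ₁ cos δ + cos φ₁ sin δ cos θ)
   = arcsin(-0.51175·0.99986 + 0.85913·0.01689·-0.21303) = -30.98207°
λ₂ = λ₁ + atan2(sin θ sin δ cos φ₁, cos δ − sin φ₁ sin φ₂) = -37.14628°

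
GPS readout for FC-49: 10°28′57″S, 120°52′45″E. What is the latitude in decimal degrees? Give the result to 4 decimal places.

10.4825°S

10° + 28′/60 + 57″/3600 = 10 + 0.46667 + 0.01583 = 10.4825°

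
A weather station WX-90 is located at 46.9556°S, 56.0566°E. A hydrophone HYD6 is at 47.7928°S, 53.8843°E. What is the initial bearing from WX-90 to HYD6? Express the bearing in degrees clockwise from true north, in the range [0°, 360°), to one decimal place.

239.6°

Δλ = -2.1723°
y = sin Δλ · cos φ₂ = -0.025465
x = cos φ₁ sin φ₂ − sin φ₁ cos φ₂ cos Δλ = -0.014964
θ = atan2(y, x) = -120.4402° → 239.5598° (mod 360°)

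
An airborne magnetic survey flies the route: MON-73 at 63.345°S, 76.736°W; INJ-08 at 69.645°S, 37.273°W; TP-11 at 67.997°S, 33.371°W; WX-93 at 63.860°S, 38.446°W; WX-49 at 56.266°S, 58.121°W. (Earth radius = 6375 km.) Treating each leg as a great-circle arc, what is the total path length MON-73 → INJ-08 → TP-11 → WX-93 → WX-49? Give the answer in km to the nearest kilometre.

MON-73→INJ-08: c = 0.289495 rad, d = 1845.53 km
INJ-08→TP-11: c = 0.037837 rad, d = 241.21 km
TP-11→WX-93: c = 0.080678 rad, d = 514.32 km
WX-93→WX-49: c = 0.215145 rad, d = 1371.55 km
Total = 1845.53 + 241.21 + 514.32 + 1371.55 = 3972.61 km

3973 km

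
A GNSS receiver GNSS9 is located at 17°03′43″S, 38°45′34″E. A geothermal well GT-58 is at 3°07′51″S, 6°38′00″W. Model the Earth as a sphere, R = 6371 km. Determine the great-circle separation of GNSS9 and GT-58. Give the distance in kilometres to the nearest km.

GNSS9: φ = -17.06194°, λ = +38.75944°
GT-58: φ = -3.13083°, λ = -6.63333°
Δφ = 13.9311°,  Δλ = -45.3928°
a = sin²(Δφ/2) + cos φ₁ cos φ₂ sin²(Δλ/2) = 0.156821
c = 2·arcsin(√a) = 0.814326 rad = 46.6575°
d = R·c = 6371 × 0.814326 = 5188.1 km

5188 km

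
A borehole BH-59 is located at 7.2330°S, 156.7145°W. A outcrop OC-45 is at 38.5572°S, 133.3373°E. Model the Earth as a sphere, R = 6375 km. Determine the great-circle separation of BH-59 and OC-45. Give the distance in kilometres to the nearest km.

7772 km

Δφ = -31.3242°,  Δλ = -69.9482°
a = sin²(Δφ/2) + cos φ₁ cos φ₂ sin²(Δλ/2) = 0.327769
c = 2·arcsin(√a) = 1.219131 rad = 69.8511°
d = R·c = 6375 × 1.219131 = 7772.0 km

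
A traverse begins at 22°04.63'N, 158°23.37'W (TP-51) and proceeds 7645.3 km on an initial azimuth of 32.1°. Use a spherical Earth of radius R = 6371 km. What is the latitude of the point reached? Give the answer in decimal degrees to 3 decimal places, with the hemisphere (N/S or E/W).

60.210°N

TP-51: φ = +22.07717°, λ = -158.38950°
δ = d/R = 7645.3/6371 = 1.200016 rad
φ₂ = arcsin(sin φ₁ cos δ + cos φ₁ sin δ cos θ)
   = arcsin(0.37585·0.36234 + 0.92668·0.93204·0.84712) = 60.21005°
λ₂ = λ₁ + atan2(sin θ sin δ cos φ₁, cos δ − sin φ₁ sin φ₂) = -72.89378°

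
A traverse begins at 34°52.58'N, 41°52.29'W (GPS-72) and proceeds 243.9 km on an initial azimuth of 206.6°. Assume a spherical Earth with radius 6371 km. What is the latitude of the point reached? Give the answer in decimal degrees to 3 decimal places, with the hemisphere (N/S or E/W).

32.909°N

GPS-72: φ = +34.87633°, λ = -41.87150°
δ = d/R = 243.9/6371 = 0.038283 rad
φ₂ = arcsin(sin φ₁ cos δ + cos φ₁ sin δ cos θ)
   = arcsin(0.57181·0.99927 + 0.82039·0.03827·-0.89415) = 32.90942°
λ₂ = λ₁ + atan2(sin θ sin δ cos φ₁, cos δ − sin φ₁ sin φ₂) = -43.04116°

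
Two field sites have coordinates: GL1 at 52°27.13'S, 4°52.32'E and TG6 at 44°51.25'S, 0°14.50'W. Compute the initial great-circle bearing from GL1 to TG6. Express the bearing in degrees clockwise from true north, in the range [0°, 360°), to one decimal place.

334.1°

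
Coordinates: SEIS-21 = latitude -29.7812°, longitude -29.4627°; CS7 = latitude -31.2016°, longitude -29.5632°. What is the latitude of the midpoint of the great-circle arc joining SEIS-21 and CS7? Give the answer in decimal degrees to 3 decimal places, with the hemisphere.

30.491°S

Bx = cos φ₂ cos Δλ = 0.855348,  By = cos φ₂ sin Δλ = -0.001500
φₘ = atan2(sin φ₁ + sin φ₂, √((cos φ₁ + Bx)² + By²)) = -30.49141°
λₘ = λ₁ + atan2(By, cos φ₁ + Bx) = -29.51258°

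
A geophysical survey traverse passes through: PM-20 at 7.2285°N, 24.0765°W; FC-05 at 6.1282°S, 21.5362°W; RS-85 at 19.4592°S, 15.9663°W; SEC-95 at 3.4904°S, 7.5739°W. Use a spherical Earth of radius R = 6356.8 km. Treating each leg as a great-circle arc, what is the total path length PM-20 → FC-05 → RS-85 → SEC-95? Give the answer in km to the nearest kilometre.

5096 km

PM-20→FC-05: c = 0.237278 rad, d = 1508.33 km
FC-05→RS-85: c = 0.251147 rad, d = 1596.49 km
RS-85→SEC-95: c = 0.313261 rad, d = 1991.34 km
Total = 1508.33 + 1596.49 + 1991.34 = 5096.16 km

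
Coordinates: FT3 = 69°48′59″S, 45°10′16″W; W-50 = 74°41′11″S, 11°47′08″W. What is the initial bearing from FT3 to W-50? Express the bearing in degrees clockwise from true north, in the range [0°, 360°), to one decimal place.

FT3: φ = -69.81639°, λ = -45.17111°
W-50: φ = -74.68639°, λ = -11.78556°
Δλ = 33.3856°
y = sin Δλ · cos φ₂ = 0.145328
x = cos φ₁ sin φ₂ − sin φ₁ cos φ₂ cos Δλ = -0.125799
θ = atan2(y, x) = 130.8803° → 130.8803° (mod 360°)

130.9°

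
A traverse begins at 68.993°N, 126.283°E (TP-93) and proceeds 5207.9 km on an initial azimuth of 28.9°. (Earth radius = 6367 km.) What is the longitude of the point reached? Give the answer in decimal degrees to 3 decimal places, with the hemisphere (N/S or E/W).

δ = d/R = 5207.9/6367 = 0.817952 rad
φ₂ = arcsin(sin φ₁ cos δ + cos φ₁ sin δ cos θ)
   = arcsin(0.93354·0.68372 + 0.35848·0.72975·0.87546) = 60.14611°
λ₂ = λ₁ + atan2(sin θ sin δ cos φ₁, cos δ − sin φ₁ sin φ₂) = -98.82833°

98.828°W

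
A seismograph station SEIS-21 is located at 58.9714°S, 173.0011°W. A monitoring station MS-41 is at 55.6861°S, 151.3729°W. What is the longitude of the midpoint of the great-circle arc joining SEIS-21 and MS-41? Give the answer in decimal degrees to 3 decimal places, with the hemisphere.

161.698°W

Bx = cos φ₂ cos Δλ = 0.524037,  By = cos φ₂ sin Δλ = 0.207779
φₘ = atan2(sin φ₁ + sin φ₂, √((cos φ₁ + Bx)² + By²)) = -57.79257°
λₘ = λ₁ + atan2(By, cos φ₁ + Bx) = -161.69759°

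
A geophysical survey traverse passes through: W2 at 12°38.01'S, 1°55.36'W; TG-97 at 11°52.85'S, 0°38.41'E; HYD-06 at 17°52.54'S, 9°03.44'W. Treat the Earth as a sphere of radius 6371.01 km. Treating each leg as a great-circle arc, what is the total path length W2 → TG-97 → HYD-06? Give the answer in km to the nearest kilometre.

W2: φ = -12.63350°, λ = -1.92267°
TG-97: φ = -11.88083°, λ = +0.64017°
HYD-06: φ = -17.87567°, λ = -9.05733°
W2→TG-97: c = 0.045641 rad, d = 290.78 km
TG-97→HYD-06: c = 0.194092 rad, d = 1236.56 km
Total = 290.78 + 1236.56 = 1527.34 km

1527 km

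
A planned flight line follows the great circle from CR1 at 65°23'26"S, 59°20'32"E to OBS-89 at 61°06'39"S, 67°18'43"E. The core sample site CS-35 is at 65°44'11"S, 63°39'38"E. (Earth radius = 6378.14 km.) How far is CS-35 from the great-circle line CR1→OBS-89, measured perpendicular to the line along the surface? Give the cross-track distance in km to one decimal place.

CR1: φ = -65.39056°, λ = +59.34222°
OBS-89: φ = -61.11083°, λ = +67.31194°
CS-35: φ = -65.73639°, λ = +63.66056°
δ₁₃ = central angle CR1→CS-35 = 0.031751 rad  (haversine)
θ₁₃ = bearing CR1→CS-35 = 102.917°,  θ₁₂ = bearing CR1→OBS-89 = 43.582°
dₓₜ = R·arcsin(sin δ₁₃ · sin(θ₁₃ − θ₁₂)) = 6378.14·arcsin(0.03175·sin(59.335°)) = 174.187 km
|dₓₜ| = 174.187 km

174.2 km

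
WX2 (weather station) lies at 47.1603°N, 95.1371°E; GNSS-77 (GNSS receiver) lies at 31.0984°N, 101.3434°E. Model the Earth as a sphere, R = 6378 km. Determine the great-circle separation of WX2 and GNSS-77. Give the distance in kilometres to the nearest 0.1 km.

Δφ = -16.0619°,  Δλ = 6.2063°
a = sin²(Δφ/2) + cos φ₁ cos φ₂ sin²(Δλ/2) = 0.021225
c = 2·arcsin(√a) = 0.292413 rad = 16.7541°
d = R·c = 6378 × 0.292413 = 1865.0 km

1865.0 km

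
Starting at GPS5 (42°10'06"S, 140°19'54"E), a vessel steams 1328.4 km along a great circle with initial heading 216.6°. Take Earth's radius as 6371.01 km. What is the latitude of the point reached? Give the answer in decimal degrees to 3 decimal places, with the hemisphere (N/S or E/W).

51.255°S

GPS5: φ = -42.16833°, λ = +140.33167°
δ = d/R = 1328.4/6371.01 = 0.208507 rad
φ₂ = arcsin(sin φ₁ cos δ + cos φ₁ sin δ cos θ)
   = arcsin(-0.67131·0.97834 + 0.74118·0.20700·-0.80282) = -51.25525°
λ₂ = λ₁ + atan2(sin θ sin δ cos φ₁, cos δ − sin φ₁ sin φ₂) = 128.95838°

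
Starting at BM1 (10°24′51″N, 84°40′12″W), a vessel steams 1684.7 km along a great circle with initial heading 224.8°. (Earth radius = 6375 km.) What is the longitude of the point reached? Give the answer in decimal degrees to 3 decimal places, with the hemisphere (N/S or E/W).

95.276°W

BM1: φ = +10.41417°, λ = -84.67000°
δ = d/R = 1684.7/6375 = 0.264267 rad
φ₂ = arcsin(sin φ₁ cos δ + cos φ₁ sin δ cos θ)
   = arcsin(0.18076·0.96528 + 0.98353·0.26120·-0.70957) = -0.44695°
λ₂ = λ₁ + atan2(sin θ sin δ cos φ₁, cos δ − sin φ₁ sin φ₂) = -95.27616°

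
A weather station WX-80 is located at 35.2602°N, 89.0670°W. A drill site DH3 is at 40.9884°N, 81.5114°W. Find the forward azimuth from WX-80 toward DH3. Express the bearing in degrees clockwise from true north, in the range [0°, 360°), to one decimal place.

43.8°

Δλ = 7.5556°
y = sin Δλ · cos φ₂ = 0.099253
x = cos φ₁ sin φ₂ − sin φ₁ cos φ₂ cos Δλ = 0.103593
θ = atan2(y, x) = 43.7743° → 43.7743° (mod 360°)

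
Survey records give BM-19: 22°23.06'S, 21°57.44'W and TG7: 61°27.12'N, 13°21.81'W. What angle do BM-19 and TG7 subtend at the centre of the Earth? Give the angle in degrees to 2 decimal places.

BM-19: φ = -22.38433°, λ = -21.95733°
TG7: φ = +61.45200°, λ = -13.36350°
Δφ = 83.8363°,  Δλ = 8.5938°
a = sin²(Δφ/2) + cos φ₁ cos φ₂ sin²(Δλ/2) = 0.448796
c = 2·arcsin(√a) = 1.468209 rad = 84.1222°

84.12°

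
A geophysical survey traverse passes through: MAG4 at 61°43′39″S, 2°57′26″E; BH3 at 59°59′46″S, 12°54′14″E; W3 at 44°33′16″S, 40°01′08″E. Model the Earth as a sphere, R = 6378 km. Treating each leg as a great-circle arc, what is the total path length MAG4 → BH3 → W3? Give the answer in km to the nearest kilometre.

MAG4: φ = -61.72750°, λ = +2.95722°
BH3: φ = -59.99611°, λ = +12.90389°
W3: φ = -44.55444°, λ = +40.01889°
MAG4→BH3: c = 0.089660 rad, d = 571.85 km
BH3→W3: c = 0.390448 rad, d = 2490.28 km
Total = 571.85 + 2490.28 = 3062.13 km

3062 km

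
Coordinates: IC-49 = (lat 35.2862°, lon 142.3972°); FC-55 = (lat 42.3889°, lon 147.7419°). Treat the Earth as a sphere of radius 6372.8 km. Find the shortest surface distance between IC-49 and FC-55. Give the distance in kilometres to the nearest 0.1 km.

Δφ = 7.1027°,  Δλ = 5.3447°
a = sin²(Δφ/2) + cos φ₁ cos φ₂ sin²(Δλ/2) = 0.005148
c = 2·arcsin(√a) = 0.143616 rad = 8.2286°
d = R·c = 6372.8 × 0.143616 = 915.2 km

915.2 km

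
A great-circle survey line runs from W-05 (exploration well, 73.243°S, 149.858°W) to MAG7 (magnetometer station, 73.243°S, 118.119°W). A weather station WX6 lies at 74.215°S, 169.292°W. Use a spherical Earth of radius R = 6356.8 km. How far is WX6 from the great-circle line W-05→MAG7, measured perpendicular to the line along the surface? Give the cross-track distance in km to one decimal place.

346.4 km

δ₁₃ = central angle W-05→WX6 = 0.096083 rad  (haversine)
θ₁₃ = bearing W-05→WX6 = 250.639°,  θ₁₂ = bearing W-05→MAG7 = 105.228°
dₓₜ = R·arcsin(sin δ₁₃ · sin(θ₁₃ − θ₁₂)) = 6356.8·arcsin(0.09593·sin(145.411°)) = 346.365 km
|dₓₜ| = 346.365 km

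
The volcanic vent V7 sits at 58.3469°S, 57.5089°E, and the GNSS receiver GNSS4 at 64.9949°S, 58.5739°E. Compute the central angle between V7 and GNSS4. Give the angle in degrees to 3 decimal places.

6.667°

Δφ = -6.6480°,  Δλ = 1.0650°
a = sin²(Δφ/2) + cos φ₁ cos φ₂ sin²(Δλ/2) = 0.003381
c = 2·arcsin(√a) = 0.116360 rad = 6.6669°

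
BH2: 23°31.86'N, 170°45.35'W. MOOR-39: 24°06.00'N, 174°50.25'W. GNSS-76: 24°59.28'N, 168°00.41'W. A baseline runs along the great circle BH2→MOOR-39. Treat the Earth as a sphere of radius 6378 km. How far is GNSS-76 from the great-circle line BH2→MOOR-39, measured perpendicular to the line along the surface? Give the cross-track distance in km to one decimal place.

208.3 km

BH2: φ = +23.53100°, λ = -170.75583°
MOOR-39: φ = +24.10000°, λ = -174.83750°
GNSS-76: φ = +24.98800°, λ = -168.00683°
δ₁₃ = central angle BH2→GNSS-76 = 0.050595 rad  (haversine)
θ₁₃ = bearing BH2→GNSS-76 = 59.269°,  θ₁₂ = bearing BH2→MOOR-39 = 279.485°
dₓₜ = R·arcsin(sin δ₁₃ · sin(θ₁₃ − θ₁₂)) = 6378·arcsin(0.05057·sin(-220.216°)) = 208.300 km
|dₓₜ| = 208.300 km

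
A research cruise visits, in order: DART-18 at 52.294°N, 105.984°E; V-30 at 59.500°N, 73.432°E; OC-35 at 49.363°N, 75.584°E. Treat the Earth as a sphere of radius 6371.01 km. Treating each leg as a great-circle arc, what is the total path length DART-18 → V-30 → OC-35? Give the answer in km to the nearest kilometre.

3291 km

DART-18→V-30: c = 0.338251 rad, d = 2155.00 km
V-30→OC-35: c = 0.178244 rad, d = 1135.59 km
Total = 2155.00 + 1135.59 = 3290.60 km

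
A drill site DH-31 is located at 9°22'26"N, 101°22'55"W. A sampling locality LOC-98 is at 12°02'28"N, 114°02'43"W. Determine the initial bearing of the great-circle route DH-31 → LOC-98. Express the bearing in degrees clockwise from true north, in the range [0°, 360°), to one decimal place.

283.2°

DH-31: φ = +9.37389°, λ = -101.38194°
LOC-98: φ = +12.04111°, λ = -114.04528°
Δλ = -12.6633°
y = sin Δλ · cos φ₂ = -0.214399
x = cos φ₁ sin φ₂ − sin φ₁ cos φ₂ cos Δλ = 0.050410
θ = atan2(y, x) = -76.7688° → 283.2312° (mod 360°)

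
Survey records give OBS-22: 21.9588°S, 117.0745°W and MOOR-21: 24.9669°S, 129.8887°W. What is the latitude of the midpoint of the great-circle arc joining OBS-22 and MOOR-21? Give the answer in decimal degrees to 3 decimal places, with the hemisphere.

23.594°S

Bx = cos φ₂ cos Δλ = 0.883974,  By = cos φ₂ sin Δλ = -0.201064
φₘ = atan2(sin φ₁ + sin φ₂, √((cos φ₁ + Bx)² + By²)) = -23.59423°
λₘ = λ₁ + atan2(By, cos φ₁ + Bx) = -123.40828°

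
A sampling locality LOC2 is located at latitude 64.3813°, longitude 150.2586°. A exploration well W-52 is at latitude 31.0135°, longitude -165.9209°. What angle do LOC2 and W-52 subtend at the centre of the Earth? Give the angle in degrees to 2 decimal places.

42.95°

Δφ = -33.3678°,  Δλ = 43.8205°
a = sin²(Δφ/2) + cos φ₁ cos φ₂ sin²(Δλ/2) = 0.134021
c = 2·arcsin(√a) = 0.749605 rad = 42.9492°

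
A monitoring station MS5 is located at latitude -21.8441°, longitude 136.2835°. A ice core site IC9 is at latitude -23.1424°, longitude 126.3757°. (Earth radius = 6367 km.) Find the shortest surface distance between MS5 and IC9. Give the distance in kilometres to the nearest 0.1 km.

1027.2 km

Δφ = -1.2983°,  Δλ = -9.9078°
a = sin²(Δφ/2) + cos φ₁ cos φ₂ sin²(Δλ/2) = 0.006493
c = 2·arcsin(√a) = 0.161333 rad = 9.2437°
d = R·c = 6367 × 0.161333 = 1027.2 km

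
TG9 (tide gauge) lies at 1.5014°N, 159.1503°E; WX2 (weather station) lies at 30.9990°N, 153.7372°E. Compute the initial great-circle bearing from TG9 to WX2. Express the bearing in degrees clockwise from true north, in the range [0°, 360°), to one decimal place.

Δλ = -5.4131°
y = sin Δλ · cos φ₂ = -0.080863
x = cos φ₁ sin φ₂ − sin φ₁ cos φ₂ cos Δλ = 0.492487
θ = atan2(y, x) = -9.3243° → 350.6757° (mod 360°)

350.7°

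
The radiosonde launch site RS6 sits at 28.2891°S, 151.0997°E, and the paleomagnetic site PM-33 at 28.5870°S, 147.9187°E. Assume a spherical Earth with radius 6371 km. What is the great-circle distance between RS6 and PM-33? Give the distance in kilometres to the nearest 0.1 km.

Δφ = -0.2979°,  Δλ = -3.1810°
a = sin²(Δφ/2) + cos φ₁ cos φ₂ sin²(Δλ/2) = 0.000602
c = 2·arcsin(√a) = 0.049094 rad = 2.8129°
d = R·c = 6371 × 0.049094 = 312.8 km

312.8 km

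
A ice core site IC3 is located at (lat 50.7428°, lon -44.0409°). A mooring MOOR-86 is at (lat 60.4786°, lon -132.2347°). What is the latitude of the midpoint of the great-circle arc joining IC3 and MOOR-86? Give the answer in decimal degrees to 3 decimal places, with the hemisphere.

63.660°N

Bx = cos φ₂ cos Δλ = 0.015531,  By = cos φ₂ sin Δλ = -0.492504
φₘ = atan2(sin φ₁ + sin φ₂, √((cos φ₁ + Bx)² + By²)) = 63.65999°
λₘ = λ₁ + atan2(By, cos φ₁ + Bx) = -81.26286°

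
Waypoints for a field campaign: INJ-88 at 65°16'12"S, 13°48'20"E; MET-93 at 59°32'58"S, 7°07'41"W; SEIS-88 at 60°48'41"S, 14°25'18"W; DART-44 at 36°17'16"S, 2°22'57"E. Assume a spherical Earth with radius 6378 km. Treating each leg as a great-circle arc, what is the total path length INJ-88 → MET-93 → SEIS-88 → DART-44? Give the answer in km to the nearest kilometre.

INJ-88: φ = -65.27000°, λ = +13.80556°
MET-93: φ = -59.54944°, λ = -7.12806°
SEIS-88: φ = -60.81139°, λ = -14.42167°
DART-44: φ = -36.28778°, λ = +2.38250°
INJ-88→MET-93: c = 0.195112 rad, d = 1244.43 km
MET-93→SEIS-88: c = 0.066981 rad, d = 427.20 km
SEIS-88→DART-44: c = 0.466819 rad, d = 2977.37 km
Total = 1244.43 + 427.20 + 2977.37 = 4649.00 km

4649 km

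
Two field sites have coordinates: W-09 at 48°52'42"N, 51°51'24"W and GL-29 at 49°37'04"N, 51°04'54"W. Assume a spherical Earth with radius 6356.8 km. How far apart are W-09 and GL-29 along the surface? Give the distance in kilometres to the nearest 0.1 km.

W-09: φ = +48.87833°, λ = -51.85667°
GL-29: φ = +49.61778°, λ = -51.08167°
Δφ = 0.7394°,  Δλ = 0.7750°
a = sin²(Δφ/2) + cos φ₁ cos φ₂ sin²(Δλ/2) = 0.000061
c = 2·arcsin(√a) = 0.015637 rad = 0.8959°
d = R·c = 6356.8 × 0.015637 = 99.4 km

99.4 km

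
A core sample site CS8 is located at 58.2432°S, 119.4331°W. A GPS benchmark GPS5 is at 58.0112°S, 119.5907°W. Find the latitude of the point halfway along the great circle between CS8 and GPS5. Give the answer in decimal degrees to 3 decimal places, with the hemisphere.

58.127°S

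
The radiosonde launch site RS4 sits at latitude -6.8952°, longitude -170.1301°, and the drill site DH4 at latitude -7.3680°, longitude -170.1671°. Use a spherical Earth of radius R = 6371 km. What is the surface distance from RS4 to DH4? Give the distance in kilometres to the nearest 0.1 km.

Δφ = -0.4728°,  Δλ = -0.0370°
a = sin²(Δφ/2) + cos φ₁ cos φ₂ sin²(Δλ/2) = 0.000017
c = 2·arcsin(√a) = 0.008277 rad = 0.4742°
d = R·c = 6371 × 0.008277 = 52.7 km

52.7 km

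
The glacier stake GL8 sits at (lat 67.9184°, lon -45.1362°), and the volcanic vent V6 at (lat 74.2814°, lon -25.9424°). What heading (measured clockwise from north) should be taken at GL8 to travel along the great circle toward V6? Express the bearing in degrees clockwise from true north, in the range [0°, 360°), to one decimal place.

Δλ = 19.1938°
y = sin Δλ · cos φ₂ = 0.089067
x = cos φ₁ sin φ₂ − sin φ₁ cos φ₂ cos Δλ = 0.124782
θ = atan2(y, x) = 35.5184° → 35.5184° (mod 360°)

35.5°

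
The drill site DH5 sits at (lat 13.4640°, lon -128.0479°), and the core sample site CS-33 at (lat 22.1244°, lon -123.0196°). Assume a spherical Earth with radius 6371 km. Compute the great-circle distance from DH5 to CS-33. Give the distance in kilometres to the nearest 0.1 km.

Δφ = 8.6604°,  Δλ = 5.0283°
a = sin²(Δφ/2) + cos φ₁ cos φ₂ sin²(Δλ/2) = 0.007434
c = 2·arcsin(√a) = 0.172661 rad = 9.8927°
d = R·c = 6371 × 0.172661 = 1100.0 km

1100.0 km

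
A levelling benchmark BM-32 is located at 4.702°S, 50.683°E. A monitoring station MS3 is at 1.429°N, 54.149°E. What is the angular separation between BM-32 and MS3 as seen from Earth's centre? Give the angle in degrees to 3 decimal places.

7.041°

Δφ = 6.1310°,  Δλ = 3.4660°
a = sin²(Δφ/2) + cos φ₁ cos φ₂ sin²(Δλ/2) = 0.003771
c = 2·arcsin(√a) = 0.122895 rad = 7.0414°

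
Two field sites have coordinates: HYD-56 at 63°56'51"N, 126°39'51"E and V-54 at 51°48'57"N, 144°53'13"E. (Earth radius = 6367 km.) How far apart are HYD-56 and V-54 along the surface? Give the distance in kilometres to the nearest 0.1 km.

1712.4 km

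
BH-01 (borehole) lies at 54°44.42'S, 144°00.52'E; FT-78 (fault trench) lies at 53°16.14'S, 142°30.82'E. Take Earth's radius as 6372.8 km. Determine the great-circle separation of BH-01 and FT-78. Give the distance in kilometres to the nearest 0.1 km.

190.6 km

BH-01: φ = -54.74033°, λ = +144.00867°
FT-78: φ = -53.26900°, λ = +142.51367°
Δφ = 1.4713°,  Δλ = -1.4950°
a = sin²(Δφ/2) + cos φ₁ cos φ₂ sin²(Δλ/2) = 0.000224
c = 2·arcsin(√a) = 0.029908 rad = 1.7136°
d = R·c = 6372.8 × 0.029908 = 190.6 km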